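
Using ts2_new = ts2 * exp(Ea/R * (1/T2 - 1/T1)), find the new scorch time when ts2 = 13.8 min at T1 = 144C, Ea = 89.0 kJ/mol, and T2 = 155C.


Convert temperatures: T1 = 144 + 273.15 = 417.15 K, T2 = 155 + 273.15 = 428.15 K
ts2_new = 13.8 * exp(89000 / 8.314 * (1/428.15 - 1/417.15))
1/T2 - 1/T1 = -6.1589e-05
ts2_new = 7.14 min

7.14 min


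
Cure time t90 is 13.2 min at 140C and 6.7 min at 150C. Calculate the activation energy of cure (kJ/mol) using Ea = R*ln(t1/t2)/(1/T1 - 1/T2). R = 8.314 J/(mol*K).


T1 = 413.15 K, T2 = 423.15 K
1/T1 - 1/T2 = 5.7200e-05
ln(t1/t2) = ln(13.2/6.7) = 0.6781
Ea = 8.314 * 0.6781 / 5.7200e-05 = 98562.5260 J/mol
Ea = 98.56 kJ/mol

98.56 kJ/mol


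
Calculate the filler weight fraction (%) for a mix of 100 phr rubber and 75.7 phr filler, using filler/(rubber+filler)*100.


Filler % = filler / (rubber + filler) * 100
= 75.7 / (100 + 75.7) * 100
= 75.7 / 175.7 * 100
= 43.08%

43.08%


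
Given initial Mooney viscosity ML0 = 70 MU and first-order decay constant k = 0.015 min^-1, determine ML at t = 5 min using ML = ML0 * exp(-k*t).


ML = ML0 * exp(-k * t)
ML = 70 * exp(-0.015 * 5)
ML = 70 * 0.9277
ML = 64.94 MU

64.94 MU


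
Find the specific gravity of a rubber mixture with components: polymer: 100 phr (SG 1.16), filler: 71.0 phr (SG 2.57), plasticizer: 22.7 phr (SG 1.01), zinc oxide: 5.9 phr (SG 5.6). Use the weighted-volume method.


Sum of weights = 199.6
Volume contributions:
  polymer: 100/1.16 = 86.2069
  filler: 71.0/2.57 = 27.6265
  plasticizer: 22.7/1.01 = 22.4752
  zinc oxide: 5.9/5.6 = 1.0536
Sum of volumes = 137.3622
SG = 199.6 / 137.3622 = 1.453

SG = 1.453


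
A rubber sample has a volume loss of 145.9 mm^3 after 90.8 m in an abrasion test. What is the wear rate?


Rate = volume_loss / distance
= 145.9 / 90.8
= 1.607 mm^3/m

1.607 mm^3/m


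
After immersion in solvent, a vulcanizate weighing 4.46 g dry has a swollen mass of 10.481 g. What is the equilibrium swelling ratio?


Q = W_swollen / W_dry
Q = 10.481 / 4.46
Q = 2.35

Q = 2.35


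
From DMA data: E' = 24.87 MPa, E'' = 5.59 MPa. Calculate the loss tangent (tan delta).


tan delta = E'' / E'
= 5.59 / 24.87
= 0.2248

tan delta = 0.2248


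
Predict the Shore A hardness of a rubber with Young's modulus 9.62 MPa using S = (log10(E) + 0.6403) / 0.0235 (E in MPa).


log10(E) = 0.0235*S - 0.6403  =>  S = (log10(E) + 0.6403) / 0.0235
log10(9.62) = 0.983175
S = (0.983175 + 0.6403) / 0.0235 = 1.623475 / 0.0235
S = 69.1

Shore A = 69.1


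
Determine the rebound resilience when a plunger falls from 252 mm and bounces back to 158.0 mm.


Resilience = h_rebound / h_drop * 100
= 158.0 / 252 * 100
= 62.7%

62.7%


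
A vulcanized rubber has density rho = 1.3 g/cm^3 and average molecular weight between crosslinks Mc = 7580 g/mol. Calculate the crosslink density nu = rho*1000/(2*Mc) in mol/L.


nu = rho * 1000 / (2 * Mc)
nu = 1.3 * 1000 / (2 * 7580)
nu = 1300.0 / 15160
nu = 0.0858 mol/L

0.0858 mol/L


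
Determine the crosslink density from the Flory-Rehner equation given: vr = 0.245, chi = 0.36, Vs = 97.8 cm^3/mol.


ln(1 - vr) = ln(1 - 0.245) = -0.2810
Numerator = -((-0.2810) + 0.245 + 0.36 * 0.245^2) = 0.0144
Denominator = 97.8 * (0.245^(1/3) - 0.245/2) = 49.2161
nu = 0.0144 / 49.2161 = 2.9317e-04 mol/cm^3

2.9317e-04 mol/cm^3


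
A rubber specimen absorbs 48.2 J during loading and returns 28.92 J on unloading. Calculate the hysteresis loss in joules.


Hysteresis loss = loading - unloading
= 48.2 - 28.92
= 19.28 J

19.28 J


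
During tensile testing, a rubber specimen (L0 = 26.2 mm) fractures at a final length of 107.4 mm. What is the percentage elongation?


Elongation = (Lf - L0) / L0 * 100
= (107.4 - 26.2) / 26.2 * 100
= 81.2 / 26.2 * 100
= 309.9%

309.9%


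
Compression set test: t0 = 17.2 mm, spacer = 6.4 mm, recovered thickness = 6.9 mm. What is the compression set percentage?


CS = (t0 - recovered) / (t0 - ts) * 100
= (17.2 - 6.9) / (17.2 - 6.4) * 100
= 10.3 / 10.8 * 100
= 95.4%

95.4%


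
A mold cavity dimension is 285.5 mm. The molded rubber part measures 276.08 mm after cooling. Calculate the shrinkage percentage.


Shrinkage = (mold - part) / mold * 100
= (285.5 - 276.08) / 285.5 * 100
= 9.42 / 285.5 * 100
= 3.3%

3.3%


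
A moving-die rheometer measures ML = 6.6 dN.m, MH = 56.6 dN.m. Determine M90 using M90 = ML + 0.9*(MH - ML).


M90 = ML + 0.9 * (MH - ML)
M90 = 6.6 + 0.9 * (56.6 - 6.6)
M90 = 6.6 + 0.9 * 50.0
M90 = 51.6 dN.m

51.6 dN.m


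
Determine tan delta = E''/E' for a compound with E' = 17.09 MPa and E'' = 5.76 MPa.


tan delta = E'' / E'
= 5.76 / 17.09
= 0.337

tan delta = 0.337


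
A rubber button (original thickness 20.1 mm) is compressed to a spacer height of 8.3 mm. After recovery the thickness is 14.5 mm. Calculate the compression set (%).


CS = (t0 - recovered) / (t0 - ts) * 100
= (20.1 - 14.5) / (20.1 - 8.3) * 100
= 5.6 / 11.8 * 100
= 47.5%

47.5%


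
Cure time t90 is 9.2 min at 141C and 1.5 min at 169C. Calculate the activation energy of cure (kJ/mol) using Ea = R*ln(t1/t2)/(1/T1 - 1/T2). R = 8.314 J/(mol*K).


T1 = 414.15 K, T2 = 442.15 K
1/T1 - 1/T2 = 1.5291e-04
ln(t1/t2) = ln(9.2/1.5) = 1.8137
Ea = 8.314 * 1.8137 / 1.5291e-04 = 98617.4857 J/mol
Ea = 98.62 kJ/mol

98.62 kJ/mol


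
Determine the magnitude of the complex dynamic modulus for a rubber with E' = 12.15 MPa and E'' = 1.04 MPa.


|E*| = sqrt(E'^2 + E''^2)
= sqrt(12.15^2 + 1.04^2)
= sqrt(147.6225 + 1.0816)
= 12.194 MPa

12.194 MPa


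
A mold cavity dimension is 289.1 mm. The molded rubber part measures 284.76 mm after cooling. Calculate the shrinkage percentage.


Shrinkage = (mold - part) / mold * 100
= (289.1 - 284.76) / 289.1 * 100
= 4.34 / 289.1 * 100
= 1.5%

1.5%


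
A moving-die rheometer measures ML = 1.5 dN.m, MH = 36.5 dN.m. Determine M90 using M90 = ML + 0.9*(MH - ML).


M90 = ML + 0.9 * (MH - ML)
M90 = 1.5 + 0.9 * (36.5 - 1.5)
M90 = 1.5 + 0.9 * 35.0
M90 = 33.0 dN.m

33.0 dN.m


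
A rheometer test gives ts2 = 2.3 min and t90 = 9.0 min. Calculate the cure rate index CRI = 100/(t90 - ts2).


CRI = 100 / (t90 - ts2)
= 100 / (9.0 - 2.3)
= 100 / 6.7
= 14.93 min^-1

14.93 min^-1


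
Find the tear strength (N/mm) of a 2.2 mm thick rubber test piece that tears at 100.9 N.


Tear strength = force / thickness
= 100.9 / 2.2
= 45.86 N/mm

45.86 N/mm


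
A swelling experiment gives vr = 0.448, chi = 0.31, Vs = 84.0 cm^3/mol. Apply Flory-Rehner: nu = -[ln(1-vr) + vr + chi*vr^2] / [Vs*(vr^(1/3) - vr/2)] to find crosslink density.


ln(1 - vr) = ln(1 - 0.448) = -0.5942
Numerator = -((-0.5942) + 0.448 + 0.31 * 0.448^2) = 0.0840
Denominator = 84.0 * (0.448^(1/3) - 0.448/2) = 45.4585
nu = 0.0840 / 45.4585 = 0.0018 mol/cm^3

0.0018 mol/cm^3


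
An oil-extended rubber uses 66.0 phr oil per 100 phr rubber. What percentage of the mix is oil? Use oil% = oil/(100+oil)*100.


Oil % = oil / (100 + oil) * 100
= 66.0 / (100 + 66.0) * 100
= 66.0 / 166.0 * 100
= 39.76%

39.76%


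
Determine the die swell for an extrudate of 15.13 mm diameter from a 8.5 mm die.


Die swell ratio = D_extrudate / D_die
= 15.13 / 8.5
= 1.78

Die swell = 1.78


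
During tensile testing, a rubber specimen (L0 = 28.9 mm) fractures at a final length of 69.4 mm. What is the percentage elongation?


Elongation = (Lf - L0) / L0 * 100
= (69.4 - 28.9) / 28.9 * 100
= 40.5 / 28.9 * 100
= 140.1%

140.1%


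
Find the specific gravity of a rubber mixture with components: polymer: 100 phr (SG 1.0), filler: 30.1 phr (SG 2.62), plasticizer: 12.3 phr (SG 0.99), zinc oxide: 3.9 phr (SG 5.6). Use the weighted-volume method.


Sum of weights = 146.3
Volume contributions:
  polymer: 100/1.0 = 100.0000
  filler: 30.1/2.62 = 11.4885
  plasticizer: 12.3/0.99 = 12.4242
  zinc oxide: 3.9/5.6 = 0.6964
Sum of volumes = 124.6092
SG = 146.3 / 124.6092 = 1.174

SG = 1.174


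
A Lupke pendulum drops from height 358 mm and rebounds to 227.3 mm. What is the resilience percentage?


Resilience = h_rebound / h_drop * 100
= 227.3 / 358 * 100
= 63.5%

63.5%


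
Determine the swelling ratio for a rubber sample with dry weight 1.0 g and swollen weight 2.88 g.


Q = W_swollen / W_dry
Q = 2.88 / 1.0
Q = 2.88

Q = 2.88


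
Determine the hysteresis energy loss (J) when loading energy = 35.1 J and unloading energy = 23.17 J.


Hysteresis loss = loading - unloading
= 35.1 - 23.17
= 11.93 J

11.93 J


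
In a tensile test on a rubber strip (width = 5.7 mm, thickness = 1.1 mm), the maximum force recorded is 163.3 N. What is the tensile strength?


Area = width * thickness = 5.7 * 1.1 = 6.27 mm^2
TS = force / area = 163.3 / 6.27 = 26.04 MPa

26.04 MPa


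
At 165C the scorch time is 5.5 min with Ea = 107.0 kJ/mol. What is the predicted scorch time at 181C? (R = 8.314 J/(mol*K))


Convert temperatures: T1 = 165 + 273.15 = 438.15 K, T2 = 181 + 273.15 = 454.15 K
ts2_new = 5.5 * exp(107000 / 8.314 * (1/454.15 - 1/438.15))
1/T2 - 1/T1 = -8.0408e-05
ts2_new = 1.95 min

1.95 min


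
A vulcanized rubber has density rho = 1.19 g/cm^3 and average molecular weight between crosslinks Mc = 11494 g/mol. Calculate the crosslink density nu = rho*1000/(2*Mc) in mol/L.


nu = rho * 1000 / (2 * Mc)
nu = 1.19 * 1000 / (2 * 11494)
nu = 1190.0 / 22988
nu = 0.0518 mol/L

0.0518 mol/L


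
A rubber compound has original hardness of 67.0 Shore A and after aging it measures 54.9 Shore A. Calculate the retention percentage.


Retention = aged / original * 100
= 54.9 / 67.0 * 100
= 81.9%

81.9%


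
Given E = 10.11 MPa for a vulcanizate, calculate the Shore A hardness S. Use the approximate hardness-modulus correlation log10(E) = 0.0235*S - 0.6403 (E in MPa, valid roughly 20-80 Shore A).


log10(E) = 0.0235*S - 0.6403  =>  S = (log10(E) + 0.6403) / 0.0235
log10(10.11) = 1.004751
S = (1.004751 + 0.6403) / 0.0235 = 1.645051 / 0.0235
S = 70.0

Shore A = 70.0


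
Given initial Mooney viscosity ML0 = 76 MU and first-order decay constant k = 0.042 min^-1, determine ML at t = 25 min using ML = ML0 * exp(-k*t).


ML = ML0 * exp(-k * t)
ML = 76 * exp(-0.042 * 25)
ML = 76 * 0.3499
ML = 26.6 MU

26.6 MU


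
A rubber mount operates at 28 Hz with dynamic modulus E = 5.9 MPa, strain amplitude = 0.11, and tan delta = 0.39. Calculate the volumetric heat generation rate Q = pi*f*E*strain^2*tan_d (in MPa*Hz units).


Q = pi * f * E * strain^2 * tan_d
= pi * 28 * 5.9 * 0.11^2 * 0.39
= pi * 28 * 5.9 * 0.0121 * 0.39
= 2.4491

Q = 2.4491


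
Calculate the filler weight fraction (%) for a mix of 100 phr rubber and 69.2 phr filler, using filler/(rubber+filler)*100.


Filler % = filler / (rubber + filler) * 100
= 69.2 / (100 + 69.2) * 100
= 69.2 / 169.2 * 100
= 40.9%

40.9%


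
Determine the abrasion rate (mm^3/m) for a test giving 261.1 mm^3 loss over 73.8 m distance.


Rate = volume_loss / distance
= 261.1 / 73.8
= 3.538 mm^3/m

3.538 mm^3/m


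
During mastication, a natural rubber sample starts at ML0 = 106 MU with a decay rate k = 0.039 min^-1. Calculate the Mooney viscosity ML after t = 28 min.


ML = ML0 * exp(-k * t)
ML = 106 * exp(-0.039 * 28)
ML = 106 * 0.3355
ML = 35.57 MU

35.57 MU


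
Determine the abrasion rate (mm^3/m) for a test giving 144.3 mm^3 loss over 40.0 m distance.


Rate = volume_loss / distance
= 144.3 / 40.0
= 3.608 mm^3/m

3.608 mm^3/m


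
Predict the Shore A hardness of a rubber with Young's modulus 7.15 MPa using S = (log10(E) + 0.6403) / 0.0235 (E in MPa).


log10(E) = 0.0235*S - 0.6403  =>  S = (log10(E) + 0.6403) / 0.0235
log10(7.15) = 0.854306
S = (0.854306 + 0.6403) / 0.0235 = 1.494606 / 0.0235
S = 63.6

Shore A = 63.6


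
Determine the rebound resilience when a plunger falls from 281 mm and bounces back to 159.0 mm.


Resilience = h_rebound / h_drop * 100
= 159.0 / 281 * 100
= 56.6%

56.6%


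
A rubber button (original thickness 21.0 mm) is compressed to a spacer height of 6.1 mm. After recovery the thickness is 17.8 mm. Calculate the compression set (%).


CS = (t0 - recovered) / (t0 - ts) * 100
= (21.0 - 17.8) / (21.0 - 6.1) * 100
= 3.2 / 14.9 * 100
= 21.5%

21.5%


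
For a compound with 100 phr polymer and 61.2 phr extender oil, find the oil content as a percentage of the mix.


Oil % = oil / (100 + oil) * 100
= 61.2 / (100 + 61.2) * 100
= 61.2 / 161.2 * 100
= 37.97%

37.97%


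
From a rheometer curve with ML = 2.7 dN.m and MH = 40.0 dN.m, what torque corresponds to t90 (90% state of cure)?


M90 = ML + 0.9 * (MH - ML)
M90 = 2.7 + 0.9 * (40.0 - 2.7)
M90 = 2.7 + 0.9 * 37.3
M90 = 36.27 dN.m

36.27 dN.m


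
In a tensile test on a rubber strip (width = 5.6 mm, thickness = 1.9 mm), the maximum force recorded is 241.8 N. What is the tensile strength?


Area = width * thickness = 5.6 * 1.9 = 10.64 mm^2
TS = force / area = 241.8 / 10.64 = 22.73 MPa

22.73 MPa


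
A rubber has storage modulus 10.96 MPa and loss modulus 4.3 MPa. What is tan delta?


tan delta = E'' / E'
= 4.3 / 10.96
= 0.3923

tan delta = 0.3923


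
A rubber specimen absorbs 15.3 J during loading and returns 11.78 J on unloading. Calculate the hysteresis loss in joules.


Hysteresis loss = loading - unloading
= 15.3 - 11.78
= 3.52 J

3.52 J


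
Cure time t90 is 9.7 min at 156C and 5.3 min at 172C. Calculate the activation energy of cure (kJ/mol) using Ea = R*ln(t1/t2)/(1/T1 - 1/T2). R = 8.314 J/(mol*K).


T1 = 429.15 K, T2 = 445.15 K
1/T1 - 1/T2 = 8.3754e-05
ln(t1/t2) = ln(9.7/5.3) = 0.6044
Ea = 8.314 * 0.6044 / 8.3754e-05 = 59998.9551 J/mol
Ea = 60.0 kJ/mol

60.0 kJ/mol


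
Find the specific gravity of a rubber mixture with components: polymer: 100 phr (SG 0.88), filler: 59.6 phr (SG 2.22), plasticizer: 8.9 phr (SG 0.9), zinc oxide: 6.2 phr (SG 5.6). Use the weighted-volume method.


Sum of weights = 174.7
Volume contributions:
  polymer: 100/0.88 = 113.6364
  filler: 59.6/2.22 = 26.8468
  plasticizer: 8.9/0.9 = 9.8889
  zinc oxide: 6.2/5.6 = 1.1071
Sum of volumes = 151.4792
SG = 174.7 / 151.4792 = 1.153

SG = 1.153


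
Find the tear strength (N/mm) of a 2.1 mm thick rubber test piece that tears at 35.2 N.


Tear strength = force / thickness
= 35.2 / 2.1
= 16.76 N/mm

16.76 N/mm


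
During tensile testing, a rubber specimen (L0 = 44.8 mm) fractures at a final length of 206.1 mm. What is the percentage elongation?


Elongation = (Lf - L0) / L0 * 100
= (206.1 - 44.8) / 44.8 * 100
= 161.3 / 44.8 * 100
= 360.0%

360.0%


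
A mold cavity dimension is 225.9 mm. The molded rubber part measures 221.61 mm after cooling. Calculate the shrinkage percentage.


Shrinkage = (mold - part) / mold * 100
= (225.9 - 221.61) / 225.9 * 100
= 4.29 / 225.9 * 100
= 1.9%

1.9%


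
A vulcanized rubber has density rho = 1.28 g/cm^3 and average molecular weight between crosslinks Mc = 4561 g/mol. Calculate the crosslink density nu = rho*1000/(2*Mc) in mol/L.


nu = rho * 1000 / (2 * Mc)
nu = 1.28 * 1000 / (2 * 4561)
nu = 1280.0 / 9122
nu = 0.1403 mol/L

0.1403 mol/L


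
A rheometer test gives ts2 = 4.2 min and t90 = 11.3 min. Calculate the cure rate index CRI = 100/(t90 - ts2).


CRI = 100 / (t90 - ts2)
= 100 / (11.3 - 4.2)
= 100 / 7.1
= 14.08 min^-1

14.08 min^-1


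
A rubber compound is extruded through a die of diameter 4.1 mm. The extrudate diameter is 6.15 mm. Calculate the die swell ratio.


Die swell ratio = D_extrudate / D_die
= 6.15 / 4.1
= 1.5

Die swell = 1.5


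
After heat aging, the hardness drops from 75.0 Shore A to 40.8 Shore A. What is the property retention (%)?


Retention = aged / original * 100
= 40.8 / 75.0 * 100
= 54.4%

54.4%


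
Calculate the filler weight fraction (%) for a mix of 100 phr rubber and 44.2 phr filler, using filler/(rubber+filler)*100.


Filler % = filler / (rubber + filler) * 100
= 44.2 / (100 + 44.2) * 100
= 44.2 / 144.2 * 100
= 30.65%

30.65%


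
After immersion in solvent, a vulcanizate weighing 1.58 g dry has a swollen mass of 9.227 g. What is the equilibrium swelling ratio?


Q = W_swollen / W_dry
Q = 9.227 / 1.58
Q = 5.84

Q = 5.84


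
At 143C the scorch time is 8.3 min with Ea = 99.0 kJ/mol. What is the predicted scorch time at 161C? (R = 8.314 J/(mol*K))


Convert temperatures: T1 = 143 + 273.15 = 416.15 K, T2 = 161 + 273.15 = 434.15 K
ts2_new = 8.3 * exp(99000 / 8.314 * (1/434.15 - 1/416.15))
1/T2 - 1/T1 = -9.9628e-05
ts2_new = 2.53 min

2.53 min


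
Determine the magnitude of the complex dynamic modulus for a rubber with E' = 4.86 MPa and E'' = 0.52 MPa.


|E*| = sqrt(E'^2 + E''^2)
= sqrt(4.86^2 + 0.52^2)
= sqrt(23.6196 + 0.2704)
= 4.888 MPa

4.888 MPa


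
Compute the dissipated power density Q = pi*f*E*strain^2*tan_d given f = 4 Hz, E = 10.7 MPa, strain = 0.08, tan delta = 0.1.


Q = pi * f * E * strain^2 * tan_d
= pi * 4 * 10.7 * 0.08^2 * 0.1
= pi * 4 * 10.7 * 0.0064 * 0.1
= 0.0861

Q = 0.0861


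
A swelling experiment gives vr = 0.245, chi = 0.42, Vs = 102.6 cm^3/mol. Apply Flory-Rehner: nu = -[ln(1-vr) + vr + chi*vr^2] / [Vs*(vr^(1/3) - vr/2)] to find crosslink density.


ln(1 - vr) = ln(1 - 0.245) = -0.2810
Numerator = -((-0.2810) + 0.245 + 0.42 * 0.245^2) = 0.0108
Denominator = 102.6 * (0.245^(1/3) - 0.245/2) = 51.6317
nu = 0.0108 / 51.6317 = 2.0970e-04 mol/cm^3

2.0970e-04 mol/cm^3


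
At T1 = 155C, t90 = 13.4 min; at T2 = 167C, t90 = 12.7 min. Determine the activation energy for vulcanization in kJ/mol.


T1 = 428.15 K, T2 = 440.15 K
1/T1 - 1/T2 = 6.3677e-05
ln(t1/t2) = ln(13.4/12.7) = 0.0537
Ea = 8.314 * 0.0537 / 6.3677e-05 = 7005.1449 J/mol
Ea = 7.01 kJ/mol

7.01 kJ/mol


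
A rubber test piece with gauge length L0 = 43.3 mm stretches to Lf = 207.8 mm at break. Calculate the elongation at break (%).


Elongation = (Lf - L0) / L0 * 100
= (207.8 - 43.3) / 43.3 * 100
= 164.5 / 43.3 * 100
= 379.9%

379.9%


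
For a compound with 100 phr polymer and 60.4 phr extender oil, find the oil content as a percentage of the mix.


Oil % = oil / (100 + oil) * 100
= 60.4 / (100 + 60.4) * 100
= 60.4 / 160.4 * 100
= 37.66%

37.66%


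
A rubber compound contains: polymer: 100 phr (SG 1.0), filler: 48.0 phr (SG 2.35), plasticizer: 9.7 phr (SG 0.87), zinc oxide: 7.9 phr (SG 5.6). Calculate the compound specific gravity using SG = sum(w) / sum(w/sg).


Sum of weights = 165.6
Volume contributions:
  polymer: 100/1.0 = 100.0000
  filler: 48.0/2.35 = 20.4255
  plasticizer: 9.7/0.87 = 11.1494
  zinc oxide: 7.9/5.6 = 1.4107
Sum of volumes = 132.9857
SG = 165.6 / 132.9857 = 1.245

SG = 1.245


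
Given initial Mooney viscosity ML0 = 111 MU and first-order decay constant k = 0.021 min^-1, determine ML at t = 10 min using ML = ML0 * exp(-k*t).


ML = ML0 * exp(-k * t)
ML = 111 * exp(-0.021 * 10)
ML = 111 * 0.8106
ML = 89.97 MU

89.97 MU


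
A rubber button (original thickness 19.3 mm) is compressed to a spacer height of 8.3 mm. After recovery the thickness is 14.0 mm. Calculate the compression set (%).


CS = (t0 - recovered) / (t0 - ts) * 100
= (19.3 - 14.0) / (19.3 - 8.3) * 100
= 5.3 / 11.0 * 100
= 48.2%

48.2%


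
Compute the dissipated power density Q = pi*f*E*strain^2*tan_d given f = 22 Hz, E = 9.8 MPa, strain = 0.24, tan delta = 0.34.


Q = pi * f * E * strain^2 * tan_d
= pi * 22 * 9.8 * 0.24^2 * 0.34
= pi * 22 * 9.8 * 0.0576 * 0.34
= 13.2648

Q = 13.2648


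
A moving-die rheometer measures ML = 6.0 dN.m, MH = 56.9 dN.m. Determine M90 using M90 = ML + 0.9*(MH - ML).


M90 = ML + 0.9 * (MH - ML)
M90 = 6.0 + 0.9 * (56.9 - 6.0)
M90 = 6.0 + 0.9 * 50.9
M90 = 51.81 dN.m

51.81 dN.m


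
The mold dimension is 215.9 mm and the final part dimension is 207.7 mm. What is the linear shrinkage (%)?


Shrinkage = (mold - part) / mold * 100
= (215.9 - 207.7) / 215.9 * 100
= 8.2 / 215.9 * 100
= 3.8%

3.8%


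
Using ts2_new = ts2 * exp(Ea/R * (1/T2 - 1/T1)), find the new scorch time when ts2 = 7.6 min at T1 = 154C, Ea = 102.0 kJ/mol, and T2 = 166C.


Convert temperatures: T1 = 154 + 273.15 = 427.15 K, T2 = 166 + 273.15 = 439.15 K
ts2_new = 7.6 * exp(102000 / 8.314 * (1/439.15 - 1/427.15))
1/T2 - 1/T1 = -6.3972e-05
ts2_new = 3.47 min

3.47 min


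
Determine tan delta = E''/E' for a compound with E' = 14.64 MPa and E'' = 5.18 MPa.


tan delta = E'' / E'
= 5.18 / 14.64
= 0.3538

tan delta = 0.3538


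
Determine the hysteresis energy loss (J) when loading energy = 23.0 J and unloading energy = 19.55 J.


Hysteresis loss = loading - unloading
= 23.0 - 19.55
= 3.45 J

3.45 J


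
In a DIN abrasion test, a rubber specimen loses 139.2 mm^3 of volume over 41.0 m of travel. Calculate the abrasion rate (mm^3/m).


Rate = volume_loss / distance
= 139.2 / 41.0
= 3.395 mm^3/m

3.395 mm^3/m


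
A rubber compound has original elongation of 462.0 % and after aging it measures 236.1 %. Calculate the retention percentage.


Retention = aged / original * 100
= 236.1 / 462.0 * 100
= 51.1%

51.1%


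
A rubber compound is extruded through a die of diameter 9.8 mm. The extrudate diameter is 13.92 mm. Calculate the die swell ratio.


Die swell ratio = D_extrudate / D_die
= 13.92 / 9.8
= 1.42

Die swell = 1.42


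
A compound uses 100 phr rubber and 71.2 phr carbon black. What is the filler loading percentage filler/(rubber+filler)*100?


Filler % = filler / (rubber + filler) * 100
= 71.2 / (100 + 71.2) * 100
= 71.2 / 171.2 * 100
= 41.59%

41.59%


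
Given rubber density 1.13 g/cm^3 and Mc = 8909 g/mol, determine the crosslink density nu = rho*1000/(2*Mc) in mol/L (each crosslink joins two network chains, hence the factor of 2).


nu = rho * 1000 / (2 * Mc)
nu = 1.13 * 1000 / (2 * 8909)
nu = 1130.0 / 17818
nu = 0.0634 mol/L

0.0634 mol/L


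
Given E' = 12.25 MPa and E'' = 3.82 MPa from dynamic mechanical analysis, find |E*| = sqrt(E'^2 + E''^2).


|E*| = sqrt(E'^2 + E''^2)
= sqrt(12.25^2 + 3.82^2)
= sqrt(150.0625 + 14.5924)
= 12.832 MPa

12.832 MPa


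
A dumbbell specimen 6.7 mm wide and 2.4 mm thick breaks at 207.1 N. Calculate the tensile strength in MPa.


Area = width * thickness = 6.7 * 2.4 = 16.08 mm^2
TS = force / area = 207.1 / 16.08 = 12.88 MPa

12.88 MPa


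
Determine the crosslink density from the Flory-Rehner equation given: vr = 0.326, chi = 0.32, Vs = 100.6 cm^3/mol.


ln(1 - vr) = ln(1 - 0.326) = -0.3945
Numerator = -((-0.3945) + 0.326 + 0.32 * 0.326^2) = 0.0345
Denominator = 100.6 * (0.326^(1/3) - 0.326/2) = 52.8390
nu = 0.0345 / 52.8390 = 6.5325e-04 mol/cm^3

6.5325e-04 mol/cm^3


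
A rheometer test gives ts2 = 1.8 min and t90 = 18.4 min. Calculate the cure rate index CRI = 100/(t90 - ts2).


CRI = 100 / (t90 - ts2)
= 100 / (18.4 - 1.8)
= 100 / 16.6
= 6.02 min^-1

6.02 min^-1


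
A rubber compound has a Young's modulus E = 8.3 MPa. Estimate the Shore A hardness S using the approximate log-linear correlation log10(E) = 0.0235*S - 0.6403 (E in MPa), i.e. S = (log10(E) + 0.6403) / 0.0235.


log10(E) = 0.0235*S - 0.6403  =>  S = (log10(E) + 0.6403) / 0.0235
log10(8.3) = 0.919078
S = (0.919078 + 0.6403) / 0.0235 = 1.559378 / 0.0235
S = 66.4

Shore A = 66.4


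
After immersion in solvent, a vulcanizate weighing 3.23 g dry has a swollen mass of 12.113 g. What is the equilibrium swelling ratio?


Q = W_swollen / W_dry
Q = 12.113 / 3.23
Q = 3.75

Q = 3.75


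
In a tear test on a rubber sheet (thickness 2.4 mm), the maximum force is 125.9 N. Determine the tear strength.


Tear strength = force / thickness
= 125.9 / 2.4
= 52.46 N/mm

52.46 N/mm


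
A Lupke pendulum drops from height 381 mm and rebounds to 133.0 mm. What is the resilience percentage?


Resilience = h_rebound / h_drop * 100
= 133.0 / 381 * 100
= 34.9%

34.9%


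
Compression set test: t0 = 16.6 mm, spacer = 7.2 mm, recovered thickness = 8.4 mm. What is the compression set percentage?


CS = (t0 - recovered) / (t0 - ts) * 100
= (16.6 - 8.4) / (16.6 - 7.2) * 100
= 8.2 / 9.4 * 100
= 87.2%

87.2%


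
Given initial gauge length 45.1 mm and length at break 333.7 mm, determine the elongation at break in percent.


Elongation = (Lf - L0) / L0 * 100
= (333.7 - 45.1) / 45.1 * 100
= 288.6 / 45.1 * 100
= 639.9%

639.9%


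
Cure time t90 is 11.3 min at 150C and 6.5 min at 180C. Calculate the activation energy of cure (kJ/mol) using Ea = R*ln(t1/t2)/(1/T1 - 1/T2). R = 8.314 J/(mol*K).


T1 = 423.15 K, T2 = 453.15 K
1/T1 - 1/T2 = 1.5645e-04
ln(t1/t2) = ln(11.3/6.5) = 0.5530
Ea = 8.314 * 0.5530 / 1.5645e-04 = 29386.6890 J/mol
Ea = 29.39 kJ/mol

29.39 kJ/mol


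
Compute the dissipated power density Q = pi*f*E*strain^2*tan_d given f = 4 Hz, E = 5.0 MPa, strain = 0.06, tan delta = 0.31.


Q = pi * f * E * strain^2 * tan_d
= pi * 4 * 5.0 * 0.06^2 * 0.31
= pi * 4 * 5.0 * 0.0036 * 0.31
= 0.0701

Q = 0.0701


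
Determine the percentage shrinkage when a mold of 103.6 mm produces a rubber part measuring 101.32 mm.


Shrinkage = (mold - part) / mold * 100
= (103.6 - 101.32) / 103.6 * 100
= 2.28 / 103.6 * 100
= 2.2%

2.2%


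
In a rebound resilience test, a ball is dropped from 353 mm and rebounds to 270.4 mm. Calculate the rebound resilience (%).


Resilience = h_rebound / h_drop * 100
= 270.4 / 353 * 100
= 76.6%

76.6%


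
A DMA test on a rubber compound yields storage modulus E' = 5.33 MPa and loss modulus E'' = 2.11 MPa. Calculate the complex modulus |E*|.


|E*| = sqrt(E'^2 + E''^2)
= sqrt(5.33^2 + 2.11^2)
= sqrt(28.4089 + 4.4521)
= 5.732 MPa

5.732 MPa


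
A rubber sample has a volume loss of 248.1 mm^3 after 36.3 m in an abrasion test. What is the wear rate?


Rate = volume_loss / distance
= 248.1 / 36.3
= 6.835 mm^3/m

6.835 mm^3/m


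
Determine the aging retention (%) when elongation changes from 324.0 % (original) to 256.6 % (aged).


Retention = aged / original * 100
= 256.6 / 324.0 * 100
= 79.2%

79.2%


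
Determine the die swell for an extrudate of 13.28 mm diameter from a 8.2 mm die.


Die swell ratio = D_extrudate / D_die
= 13.28 / 8.2
= 1.62

Die swell = 1.62


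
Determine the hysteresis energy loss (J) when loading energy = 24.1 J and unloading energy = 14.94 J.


Hysteresis loss = loading - unloading
= 24.1 - 14.94
= 9.16 J

9.16 J


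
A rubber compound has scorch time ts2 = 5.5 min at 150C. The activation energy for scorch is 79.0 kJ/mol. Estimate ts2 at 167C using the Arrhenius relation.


Convert temperatures: T1 = 150 + 273.15 = 423.15 K, T2 = 167 + 273.15 = 440.15 K
ts2_new = 5.5 * exp(79000 / 8.314 * (1/440.15 - 1/423.15))
1/T2 - 1/T1 = -9.1275e-05
ts2_new = 2.31 min

2.31 min


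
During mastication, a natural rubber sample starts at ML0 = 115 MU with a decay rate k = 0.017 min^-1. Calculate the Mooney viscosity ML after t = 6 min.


ML = ML0 * exp(-k * t)
ML = 115 * exp(-0.017 * 6)
ML = 115 * 0.9030
ML = 103.85 MU

103.85 MU


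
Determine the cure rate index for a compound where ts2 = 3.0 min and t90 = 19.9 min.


CRI = 100 / (t90 - ts2)
= 100 / (19.9 - 3.0)
= 100 / 16.9
= 5.92 min^-1

5.92 min^-1


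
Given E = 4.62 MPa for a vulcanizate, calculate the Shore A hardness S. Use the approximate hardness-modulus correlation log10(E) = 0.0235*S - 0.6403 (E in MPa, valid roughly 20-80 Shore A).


log10(E) = 0.0235*S - 0.6403  =>  S = (log10(E) + 0.6403) / 0.0235
log10(4.62) = 0.664642
S = (0.664642 + 0.6403) / 0.0235 = 1.304942 / 0.0235
S = 55.5

Shore A = 55.5


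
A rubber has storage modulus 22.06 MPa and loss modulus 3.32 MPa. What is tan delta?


tan delta = E'' / E'
= 3.32 / 22.06
= 0.1505

tan delta = 0.1505


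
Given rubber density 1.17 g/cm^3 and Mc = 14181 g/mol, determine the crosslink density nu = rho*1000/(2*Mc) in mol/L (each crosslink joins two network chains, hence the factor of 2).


nu = rho * 1000 / (2 * Mc)
nu = 1.17 * 1000 / (2 * 14181)
nu = 1170.0 / 28362
nu = 0.0413 mol/L

0.0413 mol/L


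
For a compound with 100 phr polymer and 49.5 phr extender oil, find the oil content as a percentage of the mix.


Oil % = oil / (100 + oil) * 100
= 49.5 / (100 + 49.5) * 100
= 49.5 / 149.5 * 100
= 33.11%

33.11%


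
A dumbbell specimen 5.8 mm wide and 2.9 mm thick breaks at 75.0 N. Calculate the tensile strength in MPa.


Area = width * thickness = 5.8 * 2.9 = 16.82 mm^2
TS = force / area = 75.0 / 16.82 = 4.46 MPa

4.46 MPa


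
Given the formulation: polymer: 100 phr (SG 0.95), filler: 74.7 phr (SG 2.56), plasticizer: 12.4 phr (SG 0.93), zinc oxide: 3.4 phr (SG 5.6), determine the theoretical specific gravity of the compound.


Sum of weights = 190.5
Volume contributions:
  polymer: 100/0.95 = 105.2632
  filler: 74.7/2.56 = 29.1797
  plasticizer: 12.4/0.93 = 13.3333
  zinc oxide: 3.4/5.6 = 0.6071
Sum of volumes = 148.3833
SG = 190.5 / 148.3833 = 1.284

SG = 1.284


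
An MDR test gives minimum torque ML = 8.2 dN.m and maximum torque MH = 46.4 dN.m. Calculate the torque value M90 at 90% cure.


M90 = ML + 0.9 * (MH - ML)
M90 = 8.2 + 0.9 * (46.4 - 8.2)
M90 = 8.2 + 0.9 * 38.2
M90 = 42.58 dN.m

42.58 dN.m


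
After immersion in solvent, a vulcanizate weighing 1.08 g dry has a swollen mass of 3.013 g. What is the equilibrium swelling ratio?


Q = W_swollen / W_dry
Q = 3.013 / 1.08
Q = 2.79

Q = 2.79


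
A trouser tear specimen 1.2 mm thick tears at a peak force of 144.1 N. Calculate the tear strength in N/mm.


Tear strength = force / thickness
= 144.1 / 1.2
= 120.08 N/mm

120.08 N/mm


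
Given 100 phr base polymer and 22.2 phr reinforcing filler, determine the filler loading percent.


Filler % = filler / (rubber + filler) * 100
= 22.2 / (100 + 22.2) * 100
= 22.2 / 122.2 * 100
= 18.17%

18.17%


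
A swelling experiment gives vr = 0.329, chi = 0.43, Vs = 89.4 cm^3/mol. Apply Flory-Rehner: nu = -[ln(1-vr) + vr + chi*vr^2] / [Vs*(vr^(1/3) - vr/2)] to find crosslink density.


ln(1 - vr) = ln(1 - 0.329) = -0.3990
Numerator = -((-0.3990) + 0.329 + 0.43 * 0.329^2) = 0.0234
Denominator = 89.4 * (0.329^(1/3) - 0.329/2) = 47.0104
nu = 0.0234 / 47.0104 = 4.9867e-04 mol/cm^3

4.9867e-04 mol/cm^3


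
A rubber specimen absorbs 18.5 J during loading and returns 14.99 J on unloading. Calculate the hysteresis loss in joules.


Hysteresis loss = loading - unloading
= 18.5 - 14.99
= 3.51 J

3.51 J


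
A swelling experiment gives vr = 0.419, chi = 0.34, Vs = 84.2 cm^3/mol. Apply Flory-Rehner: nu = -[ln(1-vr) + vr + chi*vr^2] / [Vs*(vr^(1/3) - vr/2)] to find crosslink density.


ln(1 - vr) = ln(1 - 0.419) = -0.5430
Numerator = -((-0.5430) + 0.419 + 0.34 * 0.419^2) = 0.0643
Denominator = 84.2 * (0.419^(1/3) - 0.419/2) = 45.3663
nu = 0.0643 / 45.3663 = 0.0014 mol/cm^3

0.0014 mol/cm^3


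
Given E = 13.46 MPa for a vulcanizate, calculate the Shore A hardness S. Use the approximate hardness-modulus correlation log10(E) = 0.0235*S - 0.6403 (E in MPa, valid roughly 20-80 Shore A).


log10(E) = 0.0235*S - 0.6403  =>  S = (log10(E) + 0.6403) / 0.0235
log10(13.46) = 1.129045
S = (1.129045 + 0.6403) / 0.0235 = 1.769345 / 0.0235
S = 75.3

Shore A = 75.3


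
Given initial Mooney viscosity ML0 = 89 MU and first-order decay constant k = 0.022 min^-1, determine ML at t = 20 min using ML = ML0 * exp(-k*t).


ML = ML0 * exp(-k * t)
ML = 89 * exp(-0.022 * 20)
ML = 89 * 0.6440
ML = 57.32 MU

57.32 MU


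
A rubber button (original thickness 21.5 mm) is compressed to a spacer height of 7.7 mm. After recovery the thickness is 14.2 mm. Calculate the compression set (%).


CS = (t0 - recovered) / (t0 - ts) * 100
= (21.5 - 14.2) / (21.5 - 7.7) * 100
= 7.3 / 13.8 * 100
= 52.9%

52.9%


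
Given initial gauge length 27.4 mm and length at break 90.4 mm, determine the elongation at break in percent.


Elongation = (Lf - L0) / L0 * 100
= (90.4 - 27.4) / 27.4 * 100
= 63.0 / 27.4 * 100
= 229.9%

229.9%


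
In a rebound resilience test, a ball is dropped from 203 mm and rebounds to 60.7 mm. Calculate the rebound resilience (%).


Resilience = h_rebound / h_drop * 100
= 60.7 / 203 * 100
= 29.9%

29.9%


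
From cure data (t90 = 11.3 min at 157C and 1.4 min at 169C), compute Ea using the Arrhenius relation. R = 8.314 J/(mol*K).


T1 = 430.15 K, T2 = 442.15 K
1/T1 - 1/T2 = 6.3095e-05
ln(t1/t2) = ln(11.3/1.4) = 2.0883
Ea = 8.314 * 2.0883 / 6.3095e-05 = 275180.4394 J/mol
Ea = 275.18 kJ/mol

275.18 kJ/mol


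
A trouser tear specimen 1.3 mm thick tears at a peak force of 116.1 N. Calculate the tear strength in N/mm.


Tear strength = force / thickness
= 116.1 / 1.3
= 89.31 N/mm

89.31 N/mm


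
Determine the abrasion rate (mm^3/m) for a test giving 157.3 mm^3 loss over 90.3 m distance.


Rate = volume_loss / distance
= 157.3 / 90.3
= 1.742 mm^3/m

1.742 mm^3/m


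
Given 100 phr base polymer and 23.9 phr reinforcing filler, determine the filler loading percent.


Filler % = filler / (rubber + filler) * 100
= 23.9 / (100 + 23.9) * 100
= 23.9 / 123.9 * 100
= 19.29%

19.29%


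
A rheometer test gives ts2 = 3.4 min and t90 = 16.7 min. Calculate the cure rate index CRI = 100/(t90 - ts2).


CRI = 100 / (t90 - ts2)
= 100 / (16.7 - 3.4)
= 100 / 13.3
= 7.52 min^-1

7.52 min^-1


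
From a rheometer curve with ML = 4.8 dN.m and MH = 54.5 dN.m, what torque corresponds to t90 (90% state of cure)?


M90 = ML + 0.9 * (MH - ML)
M90 = 4.8 + 0.9 * (54.5 - 4.8)
M90 = 4.8 + 0.9 * 49.7
M90 = 49.53 dN.m

49.53 dN.m


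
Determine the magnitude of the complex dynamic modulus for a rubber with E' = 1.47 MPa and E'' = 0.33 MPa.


|E*| = sqrt(E'^2 + E''^2)
= sqrt(1.47^2 + 0.33^2)
= sqrt(2.1609 + 0.1089)
= 1.507 MPa

1.507 MPa


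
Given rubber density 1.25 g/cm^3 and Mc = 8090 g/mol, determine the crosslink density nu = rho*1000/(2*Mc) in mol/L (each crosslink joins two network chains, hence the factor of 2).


nu = rho * 1000 / (2 * Mc)
nu = 1.25 * 1000 / (2 * 8090)
nu = 1250.0 / 16180
nu = 0.0773 mol/L

0.0773 mol/L


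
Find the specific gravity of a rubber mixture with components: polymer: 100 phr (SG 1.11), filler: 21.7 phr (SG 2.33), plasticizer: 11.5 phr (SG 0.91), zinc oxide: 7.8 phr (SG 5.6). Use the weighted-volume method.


Sum of weights = 141.0
Volume contributions:
  polymer: 100/1.11 = 90.0901
  filler: 21.7/2.33 = 9.3133
  plasticizer: 11.5/0.91 = 12.6374
  zinc oxide: 7.8/5.6 = 1.3929
Sum of volumes = 113.4336
SG = 141.0 / 113.4336 = 1.243

SG = 1.243


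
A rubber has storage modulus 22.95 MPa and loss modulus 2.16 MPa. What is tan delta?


tan delta = E'' / E'
= 2.16 / 22.95
= 0.0941

tan delta = 0.0941


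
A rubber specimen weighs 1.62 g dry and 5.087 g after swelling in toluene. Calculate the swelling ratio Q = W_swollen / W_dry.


Q = W_swollen / W_dry
Q = 5.087 / 1.62
Q = 3.14

Q = 3.14


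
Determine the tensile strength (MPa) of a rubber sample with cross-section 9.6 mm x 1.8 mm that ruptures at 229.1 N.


Area = width * thickness = 9.6 * 1.8 = 17.28 mm^2
TS = force / area = 229.1 / 17.28 = 13.26 MPa

13.26 MPa


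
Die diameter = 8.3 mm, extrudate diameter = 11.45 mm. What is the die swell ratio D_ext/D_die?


Die swell ratio = D_extrudate / D_die
= 11.45 / 8.3
= 1.38

Die swell = 1.38


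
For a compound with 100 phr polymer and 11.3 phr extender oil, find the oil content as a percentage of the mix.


Oil % = oil / (100 + oil) * 100
= 11.3 / (100 + 11.3) * 100
= 11.3 / 111.3 * 100
= 10.15%

10.15%


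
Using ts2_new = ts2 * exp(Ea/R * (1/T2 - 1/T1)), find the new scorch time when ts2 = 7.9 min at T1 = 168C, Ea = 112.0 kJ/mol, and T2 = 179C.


Convert temperatures: T1 = 168 + 273.15 = 441.15 K, T2 = 179 + 273.15 = 452.15 K
ts2_new = 7.9 * exp(112000 / 8.314 * (1/452.15 - 1/441.15))
1/T2 - 1/T1 = -5.5147e-05
ts2_new = 3.76 min

3.76 min


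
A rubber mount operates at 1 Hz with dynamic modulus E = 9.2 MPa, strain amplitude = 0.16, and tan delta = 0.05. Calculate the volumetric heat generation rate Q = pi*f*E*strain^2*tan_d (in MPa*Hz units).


Q = pi * f * E * strain^2 * tan_d
= pi * 1 * 9.2 * 0.16^2 * 0.05
= pi * 1 * 9.2 * 0.0256 * 0.05
= 0.0370

Q = 0.0370


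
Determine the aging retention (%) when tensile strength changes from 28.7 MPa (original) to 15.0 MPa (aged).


Retention = aged / original * 100
= 15.0 / 28.7 * 100
= 52.3%

52.3%


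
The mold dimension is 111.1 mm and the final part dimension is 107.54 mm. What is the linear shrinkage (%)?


Shrinkage = (mold - part) / mold * 100
= (111.1 - 107.54) / 111.1 * 100
= 3.56 / 111.1 * 100
= 3.2%

3.2%


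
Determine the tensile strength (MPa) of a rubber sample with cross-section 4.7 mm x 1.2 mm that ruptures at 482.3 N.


Area = width * thickness = 4.7 * 1.2 = 5.64 mm^2
TS = force / area = 482.3 / 5.64 = 85.51 MPa

85.51 MPa


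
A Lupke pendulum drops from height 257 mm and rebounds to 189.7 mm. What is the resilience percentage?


Resilience = h_rebound / h_drop * 100
= 189.7 / 257 * 100
= 73.8%

73.8%


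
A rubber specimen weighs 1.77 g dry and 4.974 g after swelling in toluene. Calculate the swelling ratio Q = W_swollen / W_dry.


Q = W_swollen / W_dry
Q = 4.974 / 1.77
Q = 2.81

Q = 2.81


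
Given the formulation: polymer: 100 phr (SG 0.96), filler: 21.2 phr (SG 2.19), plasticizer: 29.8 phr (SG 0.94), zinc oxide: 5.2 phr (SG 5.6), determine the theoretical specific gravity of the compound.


Sum of weights = 156.2
Volume contributions:
  polymer: 100/0.96 = 104.1667
  filler: 21.2/2.19 = 9.6804
  plasticizer: 29.8/0.94 = 31.7021
  zinc oxide: 5.2/5.6 = 0.9286
Sum of volumes = 146.4777
SG = 156.2 / 146.4777 = 1.066

SG = 1.066


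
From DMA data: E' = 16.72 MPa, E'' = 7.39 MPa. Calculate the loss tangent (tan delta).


tan delta = E'' / E'
= 7.39 / 16.72
= 0.442

tan delta = 0.442


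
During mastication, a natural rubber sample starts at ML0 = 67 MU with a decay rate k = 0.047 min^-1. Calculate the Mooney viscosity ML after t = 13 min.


ML = ML0 * exp(-k * t)
ML = 67 * exp(-0.047 * 13)
ML = 67 * 0.5428
ML = 36.37 MU

36.37 MU


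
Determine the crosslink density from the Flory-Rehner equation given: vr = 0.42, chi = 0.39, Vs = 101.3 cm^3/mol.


ln(1 - vr) = ln(1 - 0.42) = -0.5447
Numerator = -((-0.5447) + 0.42 + 0.39 * 0.42^2) = 0.0559
Denominator = 101.3 * (0.42^(1/3) - 0.42/2) = 54.5893
nu = 0.0559 / 54.5893 = 0.0010 mol/cm^3

0.0010 mol/cm^3


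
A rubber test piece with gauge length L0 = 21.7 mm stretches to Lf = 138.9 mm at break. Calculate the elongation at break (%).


Elongation = (Lf - L0) / L0 * 100
= (138.9 - 21.7) / 21.7 * 100
= 117.2 / 21.7 * 100
= 540.1%

540.1%


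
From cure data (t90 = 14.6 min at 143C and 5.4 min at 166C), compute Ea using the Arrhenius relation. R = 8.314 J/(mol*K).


T1 = 416.15 K, T2 = 439.15 K
1/T1 - 1/T2 = 1.2585e-04
ln(t1/t2) = ln(14.6/5.4) = 0.9946
Ea = 8.314 * 0.9946 / 1.2585e-04 = 65705.7357 J/mol
Ea = 65.71 kJ/mol

65.71 kJ/mol


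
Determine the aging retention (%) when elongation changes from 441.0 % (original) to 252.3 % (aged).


Retention = aged / original * 100
= 252.3 / 441.0 * 100
= 57.2%

57.2%


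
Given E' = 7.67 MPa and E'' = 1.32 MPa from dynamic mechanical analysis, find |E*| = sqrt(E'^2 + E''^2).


|E*| = sqrt(E'^2 + E''^2)
= sqrt(7.67^2 + 1.32^2)
= sqrt(58.8289 + 1.7424)
= 7.783 MPa

7.783 MPa


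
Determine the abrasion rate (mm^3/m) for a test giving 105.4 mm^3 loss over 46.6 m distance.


Rate = volume_loss / distance
= 105.4 / 46.6
= 2.262 mm^3/m

2.262 mm^3/m


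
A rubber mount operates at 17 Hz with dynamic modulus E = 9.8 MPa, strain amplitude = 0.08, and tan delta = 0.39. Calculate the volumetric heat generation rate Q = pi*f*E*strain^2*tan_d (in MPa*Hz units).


Q = pi * f * E * strain^2 * tan_d
= pi * 17 * 9.8 * 0.08^2 * 0.39
= pi * 17 * 9.8 * 0.0064 * 0.39
= 1.3064

Q = 1.3064


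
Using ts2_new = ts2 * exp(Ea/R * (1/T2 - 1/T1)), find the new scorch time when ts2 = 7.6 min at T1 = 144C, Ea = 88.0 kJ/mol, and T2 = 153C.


Convert temperatures: T1 = 144 + 273.15 = 417.15 K, T2 = 153 + 273.15 = 426.15 K
ts2_new = 7.6 * exp(88000 / 8.314 * (1/426.15 - 1/417.15))
1/T2 - 1/T1 = -5.0628e-05
ts2_new = 4.45 min

4.45 min
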